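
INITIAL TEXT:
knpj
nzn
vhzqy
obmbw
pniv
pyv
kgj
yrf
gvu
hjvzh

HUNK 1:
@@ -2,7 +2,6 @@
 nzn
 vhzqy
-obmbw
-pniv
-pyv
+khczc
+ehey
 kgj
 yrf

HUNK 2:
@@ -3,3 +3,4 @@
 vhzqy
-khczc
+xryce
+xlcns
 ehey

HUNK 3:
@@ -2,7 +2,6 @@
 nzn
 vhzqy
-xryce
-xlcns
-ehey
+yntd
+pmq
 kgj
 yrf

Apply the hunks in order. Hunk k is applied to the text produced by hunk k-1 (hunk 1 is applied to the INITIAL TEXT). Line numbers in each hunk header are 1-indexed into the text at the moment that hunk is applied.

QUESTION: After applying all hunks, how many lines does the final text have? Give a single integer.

Hunk 1: at line 2 remove [obmbw,pniv,pyv] add [khczc,ehey] -> 9 lines: knpj nzn vhzqy khczc ehey kgj yrf gvu hjvzh
Hunk 2: at line 3 remove [khczc] add [xryce,xlcns] -> 10 lines: knpj nzn vhzqy xryce xlcns ehey kgj yrf gvu hjvzh
Hunk 3: at line 2 remove [xryce,xlcns,ehey] add [yntd,pmq] -> 9 lines: knpj nzn vhzqy yntd pmq kgj yrf gvu hjvzh
Final line count: 9

Answer: 9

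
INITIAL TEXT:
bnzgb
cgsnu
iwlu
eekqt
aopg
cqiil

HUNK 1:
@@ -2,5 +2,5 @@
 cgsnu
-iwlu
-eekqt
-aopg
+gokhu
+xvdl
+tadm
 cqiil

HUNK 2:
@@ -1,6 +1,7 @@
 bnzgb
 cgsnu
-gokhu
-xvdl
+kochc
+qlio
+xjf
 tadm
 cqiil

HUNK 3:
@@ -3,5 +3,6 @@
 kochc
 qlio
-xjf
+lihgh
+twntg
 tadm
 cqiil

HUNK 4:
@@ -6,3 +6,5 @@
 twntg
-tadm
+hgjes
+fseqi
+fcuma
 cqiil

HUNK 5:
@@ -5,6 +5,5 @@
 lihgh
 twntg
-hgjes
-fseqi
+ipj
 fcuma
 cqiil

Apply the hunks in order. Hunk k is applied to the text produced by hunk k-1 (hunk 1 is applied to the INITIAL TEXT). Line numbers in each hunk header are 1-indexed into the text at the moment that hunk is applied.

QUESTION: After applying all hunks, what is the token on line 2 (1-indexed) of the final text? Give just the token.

Hunk 1: at line 2 remove [iwlu,eekqt,aopg] add [gokhu,xvdl,tadm] -> 6 lines: bnzgb cgsnu gokhu xvdl tadm cqiil
Hunk 2: at line 1 remove [gokhu,xvdl] add [kochc,qlio,xjf] -> 7 lines: bnzgb cgsnu kochc qlio xjf tadm cqiil
Hunk 3: at line 3 remove [xjf] add [lihgh,twntg] -> 8 lines: bnzgb cgsnu kochc qlio lihgh twntg tadm cqiil
Hunk 4: at line 6 remove [tadm] add [hgjes,fseqi,fcuma] -> 10 lines: bnzgb cgsnu kochc qlio lihgh twntg hgjes fseqi fcuma cqiil
Hunk 5: at line 5 remove [hgjes,fseqi] add [ipj] -> 9 lines: bnzgb cgsnu kochc qlio lihgh twntg ipj fcuma cqiil
Final line 2: cgsnu

Answer: cgsnu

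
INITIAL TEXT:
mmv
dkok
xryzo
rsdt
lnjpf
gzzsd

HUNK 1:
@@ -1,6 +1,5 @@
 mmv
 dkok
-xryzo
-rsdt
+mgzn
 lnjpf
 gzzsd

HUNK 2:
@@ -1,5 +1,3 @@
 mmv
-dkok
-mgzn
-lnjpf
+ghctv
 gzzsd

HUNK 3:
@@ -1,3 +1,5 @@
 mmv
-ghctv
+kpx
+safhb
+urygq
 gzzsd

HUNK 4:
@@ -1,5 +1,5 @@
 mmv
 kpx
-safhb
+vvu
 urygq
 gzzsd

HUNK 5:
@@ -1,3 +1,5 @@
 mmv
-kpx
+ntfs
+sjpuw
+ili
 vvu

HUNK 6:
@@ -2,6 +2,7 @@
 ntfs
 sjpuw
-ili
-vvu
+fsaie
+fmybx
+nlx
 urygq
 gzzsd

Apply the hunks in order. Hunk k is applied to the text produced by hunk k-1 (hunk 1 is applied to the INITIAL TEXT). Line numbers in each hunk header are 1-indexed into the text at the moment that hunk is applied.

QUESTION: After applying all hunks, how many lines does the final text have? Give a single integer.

Answer: 8

Derivation:
Hunk 1: at line 1 remove [xryzo,rsdt] add [mgzn] -> 5 lines: mmv dkok mgzn lnjpf gzzsd
Hunk 2: at line 1 remove [dkok,mgzn,lnjpf] add [ghctv] -> 3 lines: mmv ghctv gzzsd
Hunk 3: at line 1 remove [ghctv] add [kpx,safhb,urygq] -> 5 lines: mmv kpx safhb urygq gzzsd
Hunk 4: at line 1 remove [safhb] add [vvu] -> 5 lines: mmv kpx vvu urygq gzzsd
Hunk 5: at line 1 remove [kpx] add [ntfs,sjpuw,ili] -> 7 lines: mmv ntfs sjpuw ili vvu urygq gzzsd
Hunk 6: at line 2 remove [ili,vvu] add [fsaie,fmybx,nlx] -> 8 lines: mmv ntfs sjpuw fsaie fmybx nlx urygq gzzsd
Final line count: 8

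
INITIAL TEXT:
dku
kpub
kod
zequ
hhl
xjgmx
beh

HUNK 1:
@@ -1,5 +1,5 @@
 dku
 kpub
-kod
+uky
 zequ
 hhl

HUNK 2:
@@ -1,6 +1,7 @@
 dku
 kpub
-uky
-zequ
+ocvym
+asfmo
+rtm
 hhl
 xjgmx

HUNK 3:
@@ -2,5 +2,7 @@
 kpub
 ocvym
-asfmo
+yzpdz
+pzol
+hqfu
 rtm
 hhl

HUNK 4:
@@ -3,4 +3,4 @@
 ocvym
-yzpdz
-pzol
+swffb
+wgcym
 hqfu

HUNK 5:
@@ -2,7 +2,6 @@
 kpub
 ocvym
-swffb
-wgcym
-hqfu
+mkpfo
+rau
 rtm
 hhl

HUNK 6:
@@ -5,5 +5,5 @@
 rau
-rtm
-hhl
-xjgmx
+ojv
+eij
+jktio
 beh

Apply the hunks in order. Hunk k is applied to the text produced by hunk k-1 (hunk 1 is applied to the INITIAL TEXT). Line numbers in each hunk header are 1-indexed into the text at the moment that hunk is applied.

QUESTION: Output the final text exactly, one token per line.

Hunk 1: at line 1 remove [kod] add [uky] -> 7 lines: dku kpub uky zequ hhl xjgmx beh
Hunk 2: at line 1 remove [uky,zequ] add [ocvym,asfmo,rtm] -> 8 lines: dku kpub ocvym asfmo rtm hhl xjgmx beh
Hunk 3: at line 2 remove [asfmo] add [yzpdz,pzol,hqfu] -> 10 lines: dku kpub ocvym yzpdz pzol hqfu rtm hhl xjgmx beh
Hunk 4: at line 3 remove [yzpdz,pzol] add [swffb,wgcym] -> 10 lines: dku kpub ocvym swffb wgcym hqfu rtm hhl xjgmx beh
Hunk 5: at line 2 remove [swffb,wgcym,hqfu] add [mkpfo,rau] -> 9 lines: dku kpub ocvym mkpfo rau rtm hhl xjgmx beh
Hunk 6: at line 5 remove [rtm,hhl,xjgmx] add [ojv,eij,jktio] -> 9 lines: dku kpub ocvym mkpfo rau ojv eij jktio beh

Answer: dku
kpub
ocvym
mkpfo
rau
ojv
eij
jktio
beh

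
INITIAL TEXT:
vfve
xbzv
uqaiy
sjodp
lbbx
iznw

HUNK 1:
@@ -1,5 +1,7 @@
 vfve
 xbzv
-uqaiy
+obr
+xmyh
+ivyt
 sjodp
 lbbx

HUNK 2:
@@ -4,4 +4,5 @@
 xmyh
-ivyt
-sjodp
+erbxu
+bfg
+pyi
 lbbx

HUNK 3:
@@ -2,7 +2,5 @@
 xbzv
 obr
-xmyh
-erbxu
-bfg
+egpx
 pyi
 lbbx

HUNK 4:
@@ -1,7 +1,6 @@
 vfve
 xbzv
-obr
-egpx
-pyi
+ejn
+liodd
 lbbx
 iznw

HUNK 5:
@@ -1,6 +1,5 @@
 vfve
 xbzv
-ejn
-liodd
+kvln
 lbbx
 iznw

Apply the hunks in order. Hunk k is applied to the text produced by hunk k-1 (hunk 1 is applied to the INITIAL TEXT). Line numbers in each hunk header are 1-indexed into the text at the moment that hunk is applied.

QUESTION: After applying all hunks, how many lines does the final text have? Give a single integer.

Answer: 5

Derivation:
Hunk 1: at line 1 remove [uqaiy] add [obr,xmyh,ivyt] -> 8 lines: vfve xbzv obr xmyh ivyt sjodp lbbx iznw
Hunk 2: at line 4 remove [ivyt,sjodp] add [erbxu,bfg,pyi] -> 9 lines: vfve xbzv obr xmyh erbxu bfg pyi lbbx iznw
Hunk 3: at line 2 remove [xmyh,erbxu,bfg] add [egpx] -> 7 lines: vfve xbzv obr egpx pyi lbbx iznw
Hunk 4: at line 1 remove [obr,egpx,pyi] add [ejn,liodd] -> 6 lines: vfve xbzv ejn liodd lbbx iznw
Hunk 5: at line 1 remove [ejn,liodd] add [kvln] -> 5 lines: vfve xbzv kvln lbbx iznw
Final line count: 5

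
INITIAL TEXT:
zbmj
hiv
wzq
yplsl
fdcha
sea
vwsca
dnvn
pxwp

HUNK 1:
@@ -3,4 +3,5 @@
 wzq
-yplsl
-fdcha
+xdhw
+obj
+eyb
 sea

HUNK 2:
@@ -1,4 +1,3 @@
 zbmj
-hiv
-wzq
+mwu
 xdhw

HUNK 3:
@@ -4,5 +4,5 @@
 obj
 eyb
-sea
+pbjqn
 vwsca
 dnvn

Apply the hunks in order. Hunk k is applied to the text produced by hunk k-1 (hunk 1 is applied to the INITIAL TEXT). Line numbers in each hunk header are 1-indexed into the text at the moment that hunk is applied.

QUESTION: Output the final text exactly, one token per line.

Hunk 1: at line 3 remove [yplsl,fdcha] add [xdhw,obj,eyb] -> 10 lines: zbmj hiv wzq xdhw obj eyb sea vwsca dnvn pxwp
Hunk 2: at line 1 remove [hiv,wzq] add [mwu] -> 9 lines: zbmj mwu xdhw obj eyb sea vwsca dnvn pxwp
Hunk 3: at line 4 remove [sea] add [pbjqn] -> 9 lines: zbmj mwu xdhw obj eyb pbjqn vwsca dnvn pxwp

Answer: zbmj
mwu
xdhw
obj
eyb
pbjqn
vwsca
dnvn
pxwp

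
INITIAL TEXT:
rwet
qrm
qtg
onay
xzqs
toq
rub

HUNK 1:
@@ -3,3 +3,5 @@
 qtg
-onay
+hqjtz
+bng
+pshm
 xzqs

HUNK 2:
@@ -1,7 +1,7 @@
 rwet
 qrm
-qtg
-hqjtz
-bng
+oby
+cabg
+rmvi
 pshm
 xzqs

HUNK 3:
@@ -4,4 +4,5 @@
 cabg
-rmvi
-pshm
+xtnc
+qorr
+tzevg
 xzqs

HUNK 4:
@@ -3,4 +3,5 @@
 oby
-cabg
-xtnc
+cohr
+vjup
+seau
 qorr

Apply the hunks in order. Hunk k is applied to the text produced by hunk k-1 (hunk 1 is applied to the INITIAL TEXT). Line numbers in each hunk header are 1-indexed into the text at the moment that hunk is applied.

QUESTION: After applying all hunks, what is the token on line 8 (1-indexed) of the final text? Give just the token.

Hunk 1: at line 3 remove [onay] add [hqjtz,bng,pshm] -> 9 lines: rwet qrm qtg hqjtz bng pshm xzqs toq rub
Hunk 2: at line 1 remove [qtg,hqjtz,bng] add [oby,cabg,rmvi] -> 9 lines: rwet qrm oby cabg rmvi pshm xzqs toq rub
Hunk 3: at line 4 remove [rmvi,pshm] add [xtnc,qorr,tzevg] -> 10 lines: rwet qrm oby cabg xtnc qorr tzevg xzqs toq rub
Hunk 4: at line 3 remove [cabg,xtnc] add [cohr,vjup,seau] -> 11 lines: rwet qrm oby cohr vjup seau qorr tzevg xzqs toq rub
Final line 8: tzevg

Answer: tzevg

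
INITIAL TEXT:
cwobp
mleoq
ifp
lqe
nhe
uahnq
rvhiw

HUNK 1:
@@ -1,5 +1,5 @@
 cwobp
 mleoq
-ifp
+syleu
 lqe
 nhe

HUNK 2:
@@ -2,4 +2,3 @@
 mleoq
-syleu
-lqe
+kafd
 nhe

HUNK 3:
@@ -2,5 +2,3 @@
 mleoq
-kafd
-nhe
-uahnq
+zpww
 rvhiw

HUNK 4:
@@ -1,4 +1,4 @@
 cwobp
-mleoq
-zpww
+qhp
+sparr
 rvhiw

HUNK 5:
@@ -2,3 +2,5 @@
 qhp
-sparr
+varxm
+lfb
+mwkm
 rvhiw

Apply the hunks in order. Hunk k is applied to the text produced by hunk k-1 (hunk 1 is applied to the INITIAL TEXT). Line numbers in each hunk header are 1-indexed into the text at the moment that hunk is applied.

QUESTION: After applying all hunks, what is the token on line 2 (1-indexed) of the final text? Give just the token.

Answer: qhp

Derivation:
Hunk 1: at line 1 remove [ifp] add [syleu] -> 7 lines: cwobp mleoq syleu lqe nhe uahnq rvhiw
Hunk 2: at line 2 remove [syleu,lqe] add [kafd] -> 6 lines: cwobp mleoq kafd nhe uahnq rvhiw
Hunk 3: at line 2 remove [kafd,nhe,uahnq] add [zpww] -> 4 lines: cwobp mleoq zpww rvhiw
Hunk 4: at line 1 remove [mleoq,zpww] add [qhp,sparr] -> 4 lines: cwobp qhp sparr rvhiw
Hunk 5: at line 2 remove [sparr] add [varxm,lfb,mwkm] -> 6 lines: cwobp qhp varxm lfb mwkm rvhiw
Final line 2: qhp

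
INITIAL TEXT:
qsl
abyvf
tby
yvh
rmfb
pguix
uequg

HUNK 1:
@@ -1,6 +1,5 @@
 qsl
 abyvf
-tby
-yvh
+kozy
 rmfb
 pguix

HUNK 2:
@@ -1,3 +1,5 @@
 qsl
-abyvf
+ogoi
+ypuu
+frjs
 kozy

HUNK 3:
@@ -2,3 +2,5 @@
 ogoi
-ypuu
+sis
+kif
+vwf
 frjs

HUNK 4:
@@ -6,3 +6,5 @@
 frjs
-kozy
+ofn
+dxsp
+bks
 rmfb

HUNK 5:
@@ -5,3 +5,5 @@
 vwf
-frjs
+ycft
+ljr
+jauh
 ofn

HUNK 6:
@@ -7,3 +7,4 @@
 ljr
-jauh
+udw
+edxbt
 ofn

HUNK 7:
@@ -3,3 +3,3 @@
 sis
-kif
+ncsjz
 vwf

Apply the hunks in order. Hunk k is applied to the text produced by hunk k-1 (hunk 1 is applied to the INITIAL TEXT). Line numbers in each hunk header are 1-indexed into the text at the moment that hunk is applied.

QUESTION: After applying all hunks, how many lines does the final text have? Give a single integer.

Hunk 1: at line 1 remove [tby,yvh] add [kozy] -> 6 lines: qsl abyvf kozy rmfb pguix uequg
Hunk 2: at line 1 remove [abyvf] add [ogoi,ypuu,frjs] -> 8 lines: qsl ogoi ypuu frjs kozy rmfb pguix uequg
Hunk 3: at line 2 remove [ypuu] add [sis,kif,vwf] -> 10 lines: qsl ogoi sis kif vwf frjs kozy rmfb pguix uequg
Hunk 4: at line 6 remove [kozy] add [ofn,dxsp,bks] -> 12 lines: qsl ogoi sis kif vwf frjs ofn dxsp bks rmfb pguix uequg
Hunk 5: at line 5 remove [frjs] add [ycft,ljr,jauh] -> 14 lines: qsl ogoi sis kif vwf ycft ljr jauh ofn dxsp bks rmfb pguix uequg
Hunk 6: at line 7 remove [jauh] add [udw,edxbt] -> 15 lines: qsl ogoi sis kif vwf ycft ljr udw edxbt ofn dxsp bks rmfb pguix uequg
Hunk 7: at line 3 remove [kif] add [ncsjz] -> 15 lines: qsl ogoi sis ncsjz vwf ycft ljr udw edxbt ofn dxsp bks rmfb pguix uequg
Final line count: 15

Answer: 15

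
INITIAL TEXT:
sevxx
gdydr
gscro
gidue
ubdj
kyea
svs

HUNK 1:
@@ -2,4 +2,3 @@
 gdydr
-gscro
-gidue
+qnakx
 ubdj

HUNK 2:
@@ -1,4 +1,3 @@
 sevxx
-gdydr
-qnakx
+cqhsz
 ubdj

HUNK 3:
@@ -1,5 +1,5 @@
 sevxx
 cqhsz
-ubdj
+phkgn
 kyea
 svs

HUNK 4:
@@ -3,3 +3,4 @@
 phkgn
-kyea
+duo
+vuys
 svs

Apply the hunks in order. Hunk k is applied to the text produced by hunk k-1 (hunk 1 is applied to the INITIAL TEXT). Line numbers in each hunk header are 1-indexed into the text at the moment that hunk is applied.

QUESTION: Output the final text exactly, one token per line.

Answer: sevxx
cqhsz
phkgn
duo
vuys
svs

Derivation:
Hunk 1: at line 2 remove [gscro,gidue] add [qnakx] -> 6 lines: sevxx gdydr qnakx ubdj kyea svs
Hunk 2: at line 1 remove [gdydr,qnakx] add [cqhsz] -> 5 lines: sevxx cqhsz ubdj kyea svs
Hunk 3: at line 1 remove [ubdj] add [phkgn] -> 5 lines: sevxx cqhsz phkgn kyea svs
Hunk 4: at line 3 remove [kyea] add [duo,vuys] -> 6 lines: sevxx cqhsz phkgn duo vuys svs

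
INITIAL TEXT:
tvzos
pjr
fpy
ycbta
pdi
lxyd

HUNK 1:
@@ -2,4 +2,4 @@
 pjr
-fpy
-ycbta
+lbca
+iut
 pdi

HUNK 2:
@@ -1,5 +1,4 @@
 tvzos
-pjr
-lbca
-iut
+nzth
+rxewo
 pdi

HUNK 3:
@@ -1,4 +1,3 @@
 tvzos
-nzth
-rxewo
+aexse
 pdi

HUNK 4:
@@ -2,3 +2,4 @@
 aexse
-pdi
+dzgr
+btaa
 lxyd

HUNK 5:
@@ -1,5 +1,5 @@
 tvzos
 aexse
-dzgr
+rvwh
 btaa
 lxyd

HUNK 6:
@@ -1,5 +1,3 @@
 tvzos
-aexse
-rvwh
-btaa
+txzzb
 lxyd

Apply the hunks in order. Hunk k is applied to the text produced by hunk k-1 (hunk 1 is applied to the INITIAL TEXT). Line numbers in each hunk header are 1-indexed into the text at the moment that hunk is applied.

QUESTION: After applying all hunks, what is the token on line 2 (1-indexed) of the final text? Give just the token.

Answer: txzzb

Derivation:
Hunk 1: at line 2 remove [fpy,ycbta] add [lbca,iut] -> 6 lines: tvzos pjr lbca iut pdi lxyd
Hunk 2: at line 1 remove [pjr,lbca,iut] add [nzth,rxewo] -> 5 lines: tvzos nzth rxewo pdi lxyd
Hunk 3: at line 1 remove [nzth,rxewo] add [aexse] -> 4 lines: tvzos aexse pdi lxyd
Hunk 4: at line 2 remove [pdi] add [dzgr,btaa] -> 5 lines: tvzos aexse dzgr btaa lxyd
Hunk 5: at line 1 remove [dzgr] add [rvwh] -> 5 lines: tvzos aexse rvwh btaa lxyd
Hunk 6: at line 1 remove [aexse,rvwh,btaa] add [txzzb] -> 3 lines: tvzos txzzb lxyd
Final line 2: txzzb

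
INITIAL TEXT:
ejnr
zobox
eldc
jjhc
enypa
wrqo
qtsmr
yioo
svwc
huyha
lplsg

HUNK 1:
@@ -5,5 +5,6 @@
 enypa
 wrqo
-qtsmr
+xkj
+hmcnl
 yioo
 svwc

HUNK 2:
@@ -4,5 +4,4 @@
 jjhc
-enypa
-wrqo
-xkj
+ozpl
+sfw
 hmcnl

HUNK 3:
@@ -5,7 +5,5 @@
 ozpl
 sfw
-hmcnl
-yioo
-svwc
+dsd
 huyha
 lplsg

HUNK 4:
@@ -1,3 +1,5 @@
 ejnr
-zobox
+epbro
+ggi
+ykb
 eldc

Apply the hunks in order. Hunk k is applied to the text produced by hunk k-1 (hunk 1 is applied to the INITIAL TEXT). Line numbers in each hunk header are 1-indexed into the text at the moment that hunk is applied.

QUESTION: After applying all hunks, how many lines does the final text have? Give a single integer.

Answer: 11

Derivation:
Hunk 1: at line 5 remove [qtsmr] add [xkj,hmcnl] -> 12 lines: ejnr zobox eldc jjhc enypa wrqo xkj hmcnl yioo svwc huyha lplsg
Hunk 2: at line 4 remove [enypa,wrqo,xkj] add [ozpl,sfw] -> 11 lines: ejnr zobox eldc jjhc ozpl sfw hmcnl yioo svwc huyha lplsg
Hunk 3: at line 5 remove [hmcnl,yioo,svwc] add [dsd] -> 9 lines: ejnr zobox eldc jjhc ozpl sfw dsd huyha lplsg
Hunk 4: at line 1 remove [zobox] add [epbro,ggi,ykb] -> 11 lines: ejnr epbro ggi ykb eldc jjhc ozpl sfw dsd huyha lplsg
Final line count: 11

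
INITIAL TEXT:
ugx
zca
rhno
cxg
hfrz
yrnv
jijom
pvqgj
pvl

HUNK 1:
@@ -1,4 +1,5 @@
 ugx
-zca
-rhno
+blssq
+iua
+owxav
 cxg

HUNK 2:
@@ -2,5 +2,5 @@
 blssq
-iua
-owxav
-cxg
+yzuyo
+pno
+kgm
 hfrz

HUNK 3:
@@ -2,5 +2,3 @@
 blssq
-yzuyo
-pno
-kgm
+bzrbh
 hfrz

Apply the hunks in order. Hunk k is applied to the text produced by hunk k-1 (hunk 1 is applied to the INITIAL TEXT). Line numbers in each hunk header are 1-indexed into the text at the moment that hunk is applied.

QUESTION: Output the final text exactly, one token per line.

Hunk 1: at line 1 remove [zca,rhno] add [blssq,iua,owxav] -> 10 lines: ugx blssq iua owxav cxg hfrz yrnv jijom pvqgj pvl
Hunk 2: at line 2 remove [iua,owxav,cxg] add [yzuyo,pno,kgm] -> 10 lines: ugx blssq yzuyo pno kgm hfrz yrnv jijom pvqgj pvl
Hunk 3: at line 2 remove [yzuyo,pno,kgm] add [bzrbh] -> 8 lines: ugx blssq bzrbh hfrz yrnv jijom pvqgj pvl

Answer: ugx
blssq
bzrbh
hfrz
yrnv
jijom
pvqgj
pvl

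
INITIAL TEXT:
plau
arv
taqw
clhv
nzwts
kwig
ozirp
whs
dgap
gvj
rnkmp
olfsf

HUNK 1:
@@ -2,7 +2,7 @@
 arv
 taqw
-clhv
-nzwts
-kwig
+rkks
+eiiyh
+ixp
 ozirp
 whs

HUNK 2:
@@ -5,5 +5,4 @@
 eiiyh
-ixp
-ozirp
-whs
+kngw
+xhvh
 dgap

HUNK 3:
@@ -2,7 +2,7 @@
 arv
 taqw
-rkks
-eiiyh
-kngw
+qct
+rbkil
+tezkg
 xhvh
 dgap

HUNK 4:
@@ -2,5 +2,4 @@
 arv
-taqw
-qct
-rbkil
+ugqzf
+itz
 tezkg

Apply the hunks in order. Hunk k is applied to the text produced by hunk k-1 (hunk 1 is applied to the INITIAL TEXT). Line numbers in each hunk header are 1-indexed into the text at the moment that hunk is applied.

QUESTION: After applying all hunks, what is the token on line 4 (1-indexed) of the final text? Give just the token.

Answer: itz

Derivation:
Hunk 1: at line 2 remove [clhv,nzwts,kwig] add [rkks,eiiyh,ixp] -> 12 lines: plau arv taqw rkks eiiyh ixp ozirp whs dgap gvj rnkmp olfsf
Hunk 2: at line 5 remove [ixp,ozirp,whs] add [kngw,xhvh] -> 11 lines: plau arv taqw rkks eiiyh kngw xhvh dgap gvj rnkmp olfsf
Hunk 3: at line 2 remove [rkks,eiiyh,kngw] add [qct,rbkil,tezkg] -> 11 lines: plau arv taqw qct rbkil tezkg xhvh dgap gvj rnkmp olfsf
Hunk 4: at line 2 remove [taqw,qct,rbkil] add [ugqzf,itz] -> 10 lines: plau arv ugqzf itz tezkg xhvh dgap gvj rnkmp olfsf
Final line 4: itz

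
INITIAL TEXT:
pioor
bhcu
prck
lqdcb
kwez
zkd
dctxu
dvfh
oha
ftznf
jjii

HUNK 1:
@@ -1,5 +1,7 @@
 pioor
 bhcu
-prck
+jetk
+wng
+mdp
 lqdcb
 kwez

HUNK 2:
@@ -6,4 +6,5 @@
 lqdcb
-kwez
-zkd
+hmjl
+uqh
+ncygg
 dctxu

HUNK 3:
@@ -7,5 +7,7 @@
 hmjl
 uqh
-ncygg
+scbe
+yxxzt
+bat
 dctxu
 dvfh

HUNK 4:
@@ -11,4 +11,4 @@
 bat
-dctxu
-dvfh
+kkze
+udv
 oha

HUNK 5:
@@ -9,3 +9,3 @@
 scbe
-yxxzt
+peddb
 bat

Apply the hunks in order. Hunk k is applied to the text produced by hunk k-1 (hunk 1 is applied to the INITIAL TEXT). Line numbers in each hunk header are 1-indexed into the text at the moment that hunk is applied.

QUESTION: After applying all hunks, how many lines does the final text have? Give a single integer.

Answer: 16

Derivation:
Hunk 1: at line 1 remove [prck] add [jetk,wng,mdp] -> 13 lines: pioor bhcu jetk wng mdp lqdcb kwez zkd dctxu dvfh oha ftznf jjii
Hunk 2: at line 6 remove [kwez,zkd] add [hmjl,uqh,ncygg] -> 14 lines: pioor bhcu jetk wng mdp lqdcb hmjl uqh ncygg dctxu dvfh oha ftznf jjii
Hunk 3: at line 7 remove [ncygg] add [scbe,yxxzt,bat] -> 16 lines: pioor bhcu jetk wng mdp lqdcb hmjl uqh scbe yxxzt bat dctxu dvfh oha ftznf jjii
Hunk 4: at line 11 remove [dctxu,dvfh] add [kkze,udv] -> 16 lines: pioor bhcu jetk wng mdp lqdcb hmjl uqh scbe yxxzt bat kkze udv oha ftznf jjii
Hunk 5: at line 9 remove [yxxzt] add [peddb] -> 16 lines: pioor bhcu jetk wng mdp lqdcb hmjl uqh scbe peddb bat kkze udv oha ftznf jjii
Final line count: 16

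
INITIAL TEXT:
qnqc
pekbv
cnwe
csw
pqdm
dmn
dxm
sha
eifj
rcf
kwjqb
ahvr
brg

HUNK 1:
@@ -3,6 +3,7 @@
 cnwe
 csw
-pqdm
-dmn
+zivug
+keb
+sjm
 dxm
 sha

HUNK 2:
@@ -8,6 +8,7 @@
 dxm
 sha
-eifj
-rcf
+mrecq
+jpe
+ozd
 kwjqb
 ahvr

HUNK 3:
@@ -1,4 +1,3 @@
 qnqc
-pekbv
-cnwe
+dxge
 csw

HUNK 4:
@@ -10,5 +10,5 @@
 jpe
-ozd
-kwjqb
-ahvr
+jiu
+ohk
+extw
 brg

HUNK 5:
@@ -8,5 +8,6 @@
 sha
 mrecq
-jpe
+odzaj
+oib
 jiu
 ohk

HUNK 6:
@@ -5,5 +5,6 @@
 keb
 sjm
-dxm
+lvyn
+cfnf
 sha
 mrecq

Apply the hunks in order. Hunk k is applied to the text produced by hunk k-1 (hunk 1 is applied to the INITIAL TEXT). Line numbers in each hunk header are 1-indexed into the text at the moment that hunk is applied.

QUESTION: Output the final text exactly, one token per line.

Answer: qnqc
dxge
csw
zivug
keb
sjm
lvyn
cfnf
sha
mrecq
odzaj
oib
jiu
ohk
extw
brg

Derivation:
Hunk 1: at line 3 remove [pqdm,dmn] add [zivug,keb,sjm] -> 14 lines: qnqc pekbv cnwe csw zivug keb sjm dxm sha eifj rcf kwjqb ahvr brg
Hunk 2: at line 8 remove [eifj,rcf] add [mrecq,jpe,ozd] -> 15 lines: qnqc pekbv cnwe csw zivug keb sjm dxm sha mrecq jpe ozd kwjqb ahvr brg
Hunk 3: at line 1 remove [pekbv,cnwe] add [dxge] -> 14 lines: qnqc dxge csw zivug keb sjm dxm sha mrecq jpe ozd kwjqb ahvr brg
Hunk 4: at line 10 remove [ozd,kwjqb,ahvr] add [jiu,ohk,extw] -> 14 lines: qnqc dxge csw zivug keb sjm dxm sha mrecq jpe jiu ohk extw brg
Hunk 5: at line 8 remove [jpe] add [odzaj,oib] -> 15 lines: qnqc dxge csw zivug keb sjm dxm sha mrecq odzaj oib jiu ohk extw brg
Hunk 6: at line 5 remove [dxm] add [lvyn,cfnf] -> 16 lines: qnqc dxge csw zivug keb sjm lvyn cfnf sha mrecq odzaj oib jiu ohk extw brg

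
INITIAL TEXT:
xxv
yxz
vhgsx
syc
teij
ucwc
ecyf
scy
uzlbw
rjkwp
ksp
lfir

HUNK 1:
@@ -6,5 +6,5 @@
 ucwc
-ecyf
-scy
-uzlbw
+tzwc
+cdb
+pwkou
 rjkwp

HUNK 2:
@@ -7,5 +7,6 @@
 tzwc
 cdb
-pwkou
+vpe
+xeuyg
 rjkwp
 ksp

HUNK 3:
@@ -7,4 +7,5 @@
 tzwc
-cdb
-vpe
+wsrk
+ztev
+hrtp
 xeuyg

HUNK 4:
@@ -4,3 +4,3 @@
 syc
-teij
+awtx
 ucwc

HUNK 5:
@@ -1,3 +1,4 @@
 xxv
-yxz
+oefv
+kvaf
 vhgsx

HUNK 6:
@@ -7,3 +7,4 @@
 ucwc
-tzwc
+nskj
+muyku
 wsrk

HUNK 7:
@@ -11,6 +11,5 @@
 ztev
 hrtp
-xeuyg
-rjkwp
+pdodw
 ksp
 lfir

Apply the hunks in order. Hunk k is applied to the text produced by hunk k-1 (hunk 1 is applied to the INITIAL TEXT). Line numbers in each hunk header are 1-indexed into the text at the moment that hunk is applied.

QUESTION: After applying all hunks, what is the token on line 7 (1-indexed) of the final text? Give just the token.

Hunk 1: at line 6 remove [ecyf,scy,uzlbw] add [tzwc,cdb,pwkou] -> 12 lines: xxv yxz vhgsx syc teij ucwc tzwc cdb pwkou rjkwp ksp lfir
Hunk 2: at line 7 remove [pwkou] add [vpe,xeuyg] -> 13 lines: xxv yxz vhgsx syc teij ucwc tzwc cdb vpe xeuyg rjkwp ksp lfir
Hunk 3: at line 7 remove [cdb,vpe] add [wsrk,ztev,hrtp] -> 14 lines: xxv yxz vhgsx syc teij ucwc tzwc wsrk ztev hrtp xeuyg rjkwp ksp lfir
Hunk 4: at line 4 remove [teij] add [awtx] -> 14 lines: xxv yxz vhgsx syc awtx ucwc tzwc wsrk ztev hrtp xeuyg rjkwp ksp lfir
Hunk 5: at line 1 remove [yxz] add [oefv,kvaf] -> 15 lines: xxv oefv kvaf vhgsx syc awtx ucwc tzwc wsrk ztev hrtp xeuyg rjkwp ksp lfir
Hunk 6: at line 7 remove [tzwc] add [nskj,muyku] -> 16 lines: xxv oefv kvaf vhgsx syc awtx ucwc nskj muyku wsrk ztev hrtp xeuyg rjkwp ksp lfir
Hunk 7: at line 11 remove [xeuyg,rjkwp] add [pdodw] -> 15 lines: xxv oefv kvaf vhgsx syc awtx ucwc nskj muyku wsrk ztev hrtp pdodw ksp lfir
Final line 7: ucwc

Answer: ucwc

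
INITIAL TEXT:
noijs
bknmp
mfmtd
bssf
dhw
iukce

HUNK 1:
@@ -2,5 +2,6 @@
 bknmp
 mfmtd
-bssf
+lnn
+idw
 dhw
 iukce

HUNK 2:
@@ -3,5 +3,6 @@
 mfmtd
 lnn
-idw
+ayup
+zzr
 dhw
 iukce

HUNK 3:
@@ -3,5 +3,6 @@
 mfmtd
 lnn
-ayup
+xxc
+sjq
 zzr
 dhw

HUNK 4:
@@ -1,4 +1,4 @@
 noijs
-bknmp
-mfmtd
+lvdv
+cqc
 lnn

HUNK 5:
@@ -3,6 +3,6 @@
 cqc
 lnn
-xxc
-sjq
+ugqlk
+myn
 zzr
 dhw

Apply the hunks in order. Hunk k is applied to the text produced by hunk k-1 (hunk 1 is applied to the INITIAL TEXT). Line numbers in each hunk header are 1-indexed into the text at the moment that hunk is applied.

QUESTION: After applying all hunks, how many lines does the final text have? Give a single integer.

Hunk 1: at line 2 remove [bssf] add [lnn,idw] -> 7 lines: noijs bknmp mfmtd lnn idw dhw iukce
Hunk 2: at line 3 remove [idw] add [ayup,zzr] -> 8 lines: noijs bknmp mfmtd lnn ayup zzr dhw iukce
Hunk 3: at line 3 remove [ayup] add [xxc,sjq] -> 9 lines: noijs bknmp mfmtd lnn xxc sjq zzr dhw iukce
Hunk 4: at line 1 remove [bknmp,mfmtd] add [lvdv,cqc] -> 9 lines: noijs lvdv cqc lnn xxc sjq zzr dhw iukce
Hunk 5: at line 3 remove [xxc,sjq] add [ugqlk,myn] -> 9 lines: noijs lvdv cqc lnn ugqlk myn zzr dhw iukce
Final line count: 9

Answer: 9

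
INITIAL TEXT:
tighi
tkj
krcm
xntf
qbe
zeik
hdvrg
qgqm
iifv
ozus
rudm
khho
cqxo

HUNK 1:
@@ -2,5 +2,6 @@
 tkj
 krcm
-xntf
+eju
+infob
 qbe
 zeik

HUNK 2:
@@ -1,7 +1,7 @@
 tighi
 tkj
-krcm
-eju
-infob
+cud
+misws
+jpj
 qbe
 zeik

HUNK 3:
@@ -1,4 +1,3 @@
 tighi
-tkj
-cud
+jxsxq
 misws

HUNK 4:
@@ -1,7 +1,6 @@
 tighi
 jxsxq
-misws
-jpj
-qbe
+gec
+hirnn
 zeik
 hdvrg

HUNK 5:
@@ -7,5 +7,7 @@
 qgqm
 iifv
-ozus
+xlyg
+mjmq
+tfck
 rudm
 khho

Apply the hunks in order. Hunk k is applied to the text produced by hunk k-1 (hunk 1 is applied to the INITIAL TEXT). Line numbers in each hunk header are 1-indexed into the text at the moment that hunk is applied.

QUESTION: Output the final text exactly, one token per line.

Answer: tighi
jxsxq
gec
hirnn
zeik
hdvrg
qgqm
iifv
xlyg
mjmq
tfck
rudm
khho
cqxo

Derivation:
Hunk 1: at line 2 remove [xntf] add [eju,infob] -> 14 lines: tighi tkj krcm eju infob qbe zeik hdvrg qgqm iifv ozus rudm khho cqxo
Hunk 2: at line 1 remove [krcm,eju,infob] add [cud,misws,jpj] -> 14 lines: tighi tkj cud misws jpj qbe zeik hdvrg qgqm iifv ozus rudm khho cqxo
Hunk 3: at line 1 remove [tkj,cud] add [jxsxq] -> 13 lines: tighi jxsxq misws jpj qbe zeik hdvrg qgqm iifv ozus rudm khho cqxo
Hunk 4: at line 1 remove [misws,jpj,qbe] add [gec,hirnn] -> 12 lines: tighi jxsxq gec hirnn zeik hdvrg qgqm iifv ozus rudm khho cqxo
Hunk 5: at line 7 remove [ozus] add [xlyg,mjmq,tfck] -> 14 lines: tighi jxsxq gec hirnn zeik hdvrg qgqm iifv xlyg mjmq tfck rudm khho cqxo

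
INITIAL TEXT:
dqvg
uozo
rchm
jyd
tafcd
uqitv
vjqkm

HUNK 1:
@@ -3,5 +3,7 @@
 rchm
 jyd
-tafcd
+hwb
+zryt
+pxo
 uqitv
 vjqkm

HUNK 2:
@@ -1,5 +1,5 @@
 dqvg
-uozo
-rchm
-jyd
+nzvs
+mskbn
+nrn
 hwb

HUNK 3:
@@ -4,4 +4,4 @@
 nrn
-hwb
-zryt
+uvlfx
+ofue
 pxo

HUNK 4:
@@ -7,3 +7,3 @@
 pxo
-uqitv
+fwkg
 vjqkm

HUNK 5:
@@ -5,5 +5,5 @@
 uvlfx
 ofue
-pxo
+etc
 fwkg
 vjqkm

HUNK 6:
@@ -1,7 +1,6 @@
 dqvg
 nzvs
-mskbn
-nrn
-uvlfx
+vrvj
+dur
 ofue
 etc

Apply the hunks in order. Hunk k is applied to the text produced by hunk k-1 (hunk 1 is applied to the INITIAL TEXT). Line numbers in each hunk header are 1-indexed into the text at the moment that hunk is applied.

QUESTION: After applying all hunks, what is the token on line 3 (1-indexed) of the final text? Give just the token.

Hunk 1: at line 3 remove [tafcd] add [hwb,zryt,pxo] -> 9 lines: dqvg uozo rchm jyd hwb zryt pxo uqitv vjqkm
Hunk 2: at line 1 remove [uozo,rchm,jyd] add [nzvs,mskbn,nrn] -> 9 lines: dqvg nzvs mskbn nrn hwb zryt pxo uqitv vjqkm
Hunk 3: at line 4 remove [hwb,zryt] add [uvlfx,ofue] -> 9 lines: dqvg nzvs mskbn nrn uvlfx ofue pxo uqitv vjqkm
Hunk 4: at line 7 remove [uqitv] add [fwkg] -> 9 lines: dqvg nzvs mskbn nrn uvlfx ofue pxo fwkg vjqkm
Hunk 5: at line 5 remove [pxo] add [etc] -> 9 lines: dqvg nzvs mskbn nrn uvlfx ofue etc fwkg vjqkm
Hunk 6: at line 1 remove [mskbn,nrn,uvlfx] add [vrvj,dur] -> 8 lines: dqvg nzvs vrvj dur ofue etc fwkg vjqkm
Final line 3: vrvj

Answer: vrvj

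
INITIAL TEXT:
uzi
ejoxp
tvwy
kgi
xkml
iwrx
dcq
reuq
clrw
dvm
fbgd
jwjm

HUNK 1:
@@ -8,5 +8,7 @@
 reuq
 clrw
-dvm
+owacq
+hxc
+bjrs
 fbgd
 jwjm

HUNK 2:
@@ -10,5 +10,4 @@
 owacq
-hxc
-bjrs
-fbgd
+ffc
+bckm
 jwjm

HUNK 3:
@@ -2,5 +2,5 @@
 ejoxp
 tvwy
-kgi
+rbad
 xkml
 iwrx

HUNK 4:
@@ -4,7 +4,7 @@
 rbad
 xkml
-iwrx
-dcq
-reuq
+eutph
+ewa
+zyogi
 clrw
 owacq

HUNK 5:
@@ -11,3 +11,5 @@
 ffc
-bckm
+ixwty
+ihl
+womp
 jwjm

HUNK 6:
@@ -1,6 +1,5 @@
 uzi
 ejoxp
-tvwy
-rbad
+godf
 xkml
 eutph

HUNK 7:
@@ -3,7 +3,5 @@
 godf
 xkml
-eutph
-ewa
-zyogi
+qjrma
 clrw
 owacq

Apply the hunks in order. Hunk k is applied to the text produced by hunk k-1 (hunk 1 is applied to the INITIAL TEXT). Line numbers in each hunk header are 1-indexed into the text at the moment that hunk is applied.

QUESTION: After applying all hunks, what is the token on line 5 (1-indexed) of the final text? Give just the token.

Answer: qjrma

Derivation:
Hunk 1: at line 8 remove [dvm] add [owacq,hxc,bjrs] -> 14 lines: uzi ejoxp tvwy kgi xkml iwrx dcq reuq clrw owacq hxc bjrs fbgd jwjm
Hunk 2: at line 10 remove [hxc,bjrs,fbgd] add [ffc,bckm] -> 13 lines: uzi ejoxp tvwy kgi xkml iwrx dcq reuq clrw owacq ffc bckm jwjm
Hunk 3: at line 2 remove [kgi] add [rbad] -> 13 lines: uzi ejoxp tvwy rbad xkml iwrx dcq reuq clrw owacq ffc bckm jwjm
Hunk 4: at line 4 remove [iwrx,dcq,reuq] add [eutph,ewa,zyogi] -> 13 lines: uzi ejoxp tvwy rbad xkml eutph ewa zyogi clrw owacq ffc bckm jwjm
Hunk 5: at line 11 remove [bckm] add [ixwty,ihl,womp] -> 15 lines: uzi ejoxp tvwy rbad xkml eutph ewa zyogi clrw owacq ffc ixwty ihl womp jwjm
Hunk 6: at line 1 remove [tvwy,rbad] add [godf] -> 14 lines: uzi ejoxp godf xkml eutph ewa zyogi clrw owacq ffc ixwty ihl womp jwjm
Hunk 7: at line 3 remove [eutph,ewa,zyogi] add [qjrma] -> 12 lines: uzi ejoxp godf xkml qjrma clrw owacq ffc ixwty ihl womp jwjm
Final line 5: qjrma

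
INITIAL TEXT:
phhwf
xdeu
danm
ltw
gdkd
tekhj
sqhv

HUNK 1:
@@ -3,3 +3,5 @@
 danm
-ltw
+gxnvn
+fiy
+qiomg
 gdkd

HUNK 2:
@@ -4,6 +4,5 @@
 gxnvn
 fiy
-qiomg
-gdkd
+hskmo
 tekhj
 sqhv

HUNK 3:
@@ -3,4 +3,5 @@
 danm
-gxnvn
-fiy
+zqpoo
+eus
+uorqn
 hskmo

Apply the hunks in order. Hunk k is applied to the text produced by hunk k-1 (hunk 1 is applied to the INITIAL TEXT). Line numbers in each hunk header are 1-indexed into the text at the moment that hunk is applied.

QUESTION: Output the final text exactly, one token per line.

Hunk 1: at line 3 remove [ltw] add [gxnvn,fiy,qiomg] -> 9 lines: phhwf xdeu danm gxnvn fiy qiomg gdkd tekhj sqhv
Hunk 2: at line 4 remove [qiomg,gdkd] add [hskmo] -> 8 lines: phhwf xdeu danm gxnvn fiy hskmo tekhj sqhv
Hunk 3: at line 3 remove [gxnvn,fiy] add [zqpoo,eus,uorqn] -> 9 lines: phhwf xdeu danm zqpoo eus uorqn hskmo tekhj sqhv

Answer: phhwf
xdeu
danm
zqpoo
eus
uorqn
hskmo
tekhj
sqhv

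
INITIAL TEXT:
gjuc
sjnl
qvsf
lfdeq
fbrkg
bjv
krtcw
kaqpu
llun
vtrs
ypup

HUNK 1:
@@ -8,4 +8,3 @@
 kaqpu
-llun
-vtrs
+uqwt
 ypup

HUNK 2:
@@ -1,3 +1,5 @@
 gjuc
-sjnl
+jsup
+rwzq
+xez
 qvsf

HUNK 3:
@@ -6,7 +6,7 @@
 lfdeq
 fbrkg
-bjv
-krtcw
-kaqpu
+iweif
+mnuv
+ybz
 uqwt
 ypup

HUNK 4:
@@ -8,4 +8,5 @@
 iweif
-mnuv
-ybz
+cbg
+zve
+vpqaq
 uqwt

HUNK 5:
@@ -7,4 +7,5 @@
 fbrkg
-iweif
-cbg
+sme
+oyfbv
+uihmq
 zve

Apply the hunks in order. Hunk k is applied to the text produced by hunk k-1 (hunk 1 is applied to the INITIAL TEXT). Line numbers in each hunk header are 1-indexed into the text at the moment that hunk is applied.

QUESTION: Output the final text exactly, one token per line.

Answer: gjuc
jsup
rwzq
xez
qvsf
lfdeq
fbrkg
sme
oyfbv
uihmq
zve
vpqaq
uqwt
ypup

Derivation:
Hunk 1: at line 8 remove [llun,vtrs] add [uqwt] -> 10 lines: gjuc sjnl qvsf lfdeq fbrkg bjv krtcw kaqpu uqwt ypup
Hunk 2: at line 1 remove [sjnl] add [jsup,rwzq,xez] -> 12 lines: gjuc jsup rwzq xez qvsf lfdeq fbrkg bjv krtcw kaqpu uqwt ypup
Hunk 3: at line 6 remove [bjv,krtcw,kaqpu] add [iweif,mnuv,ybz] -> 12 lines: gjuc jsup rwzq xez qvsf lfdeq fbrkg iweif mnuv ybz uqwt ypup
Hunk 4: at line 8 remove [mnuv,ybz] add [cbg,zve,vpqaq] -> 13 lines: gjuc jsup rwzq xez qvsf lfdeq fbrkg iweif cbg zve vpqaq uqwt ypup
Hunk 5: at line 7 remove [iweif,cbg] add [sme,oyfbv,uihmq] -> 14 lines: gjuc jsup rwzq xez qvsf lfdeq fbrkg sme oyfbv uihmq zve vpqaq uqwt ypup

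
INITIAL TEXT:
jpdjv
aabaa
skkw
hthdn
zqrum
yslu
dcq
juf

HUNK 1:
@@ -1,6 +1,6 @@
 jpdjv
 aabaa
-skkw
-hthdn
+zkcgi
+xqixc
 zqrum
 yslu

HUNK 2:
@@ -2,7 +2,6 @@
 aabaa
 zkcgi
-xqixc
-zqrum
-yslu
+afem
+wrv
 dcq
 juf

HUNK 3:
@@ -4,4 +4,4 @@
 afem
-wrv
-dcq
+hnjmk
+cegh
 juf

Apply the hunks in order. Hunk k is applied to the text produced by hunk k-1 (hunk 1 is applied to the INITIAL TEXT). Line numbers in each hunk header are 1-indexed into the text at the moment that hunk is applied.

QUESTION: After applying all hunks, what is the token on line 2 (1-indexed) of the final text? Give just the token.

Hunk 1: at line 1 remove [skkw,hthdn] add [zkcgi,xqixc] -> 8 lines: jpdjv aabaa zkcgi xqixc zqrum yslu dcq juf
Hunk 2: at line 2 remove [xqixc,zqrum,yslu] add [afem,wrv] -> 7 lines: jpdjv aabaa zkcgi afem wrv dcq juf
Hunk 3: at line 4 remove [wrv,dcq] add [hnjmk,cegh] -> 7 lines: jpdjv aabaa zkcgi afem hnjmk cegh juf
Final line 2: aabaa

Answer: aabaa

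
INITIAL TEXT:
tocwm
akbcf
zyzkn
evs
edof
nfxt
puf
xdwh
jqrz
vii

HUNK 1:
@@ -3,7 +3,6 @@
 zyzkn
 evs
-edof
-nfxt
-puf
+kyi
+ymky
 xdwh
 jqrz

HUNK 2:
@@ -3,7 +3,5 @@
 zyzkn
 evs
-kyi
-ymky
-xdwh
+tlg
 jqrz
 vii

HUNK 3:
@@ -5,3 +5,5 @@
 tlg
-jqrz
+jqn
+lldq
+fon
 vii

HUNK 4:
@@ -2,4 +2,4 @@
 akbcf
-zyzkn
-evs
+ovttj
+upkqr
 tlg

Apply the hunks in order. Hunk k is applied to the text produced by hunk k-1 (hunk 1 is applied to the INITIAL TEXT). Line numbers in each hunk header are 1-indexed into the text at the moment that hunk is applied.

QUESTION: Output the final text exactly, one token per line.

Hunk 1: at line 3 remove [edof,nfxt,puf] add [kyi,ymky] -> 9 lines: tocwm akbcf zyzkn evs kyi ymky xdwh jqrz vii
Hunk 2: at line 3 remove [kyi,ymky,xdwh] add [tlg] -> 7 lines: tocwm akbcf zyzkn evs tlg jqrz vii
Hunk 3: at line 5 remove [jqrz] add [jqn,lldq,fon] -> 9 lines: tocwm akbcf zyzkn evs tlg jqn lldq fon vii
Hunk 4: at line 2 remove [zyzkn,evs] add [ovttj,upkqr] -> 9 lines: tocwm akbcf ovttj upkqr tlg jqn lldq fon vii

Answer: tocwm
akbcf
ovttj
upkqr
tlg
jqn
lldq
fon
vii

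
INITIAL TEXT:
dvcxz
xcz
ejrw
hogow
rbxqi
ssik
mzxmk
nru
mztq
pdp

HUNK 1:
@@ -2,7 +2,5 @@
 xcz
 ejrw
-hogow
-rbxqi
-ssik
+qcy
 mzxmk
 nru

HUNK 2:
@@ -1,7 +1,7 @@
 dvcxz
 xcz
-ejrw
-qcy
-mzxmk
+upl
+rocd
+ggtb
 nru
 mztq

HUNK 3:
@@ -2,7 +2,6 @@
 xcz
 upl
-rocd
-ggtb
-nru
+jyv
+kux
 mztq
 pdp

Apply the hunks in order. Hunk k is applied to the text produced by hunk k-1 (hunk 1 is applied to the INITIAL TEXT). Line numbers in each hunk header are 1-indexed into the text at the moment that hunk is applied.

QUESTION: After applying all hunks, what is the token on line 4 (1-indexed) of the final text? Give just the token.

Hunk 1: at line 2 remove [hogow,rbxqi,ssik] add [qcy] -> 8 lines: dvcxz xcz ejrw qcy mzxmk nru mztq pdp
Hunk 2: at line 1 remove [ejrw,qcy,mzxmk] add [upl,rocd,ggtb] -> 8 lines: dvcxz xcz upl rocd ggtb nru mztq pdp
Hunk 3: at line 2 remove [rocd,ggtb,nru] add [jyv,kux] -> 7 lines: dvcxz xcz upl jyv kux mztq pdp
Final line 4: jyv

Answer: jyv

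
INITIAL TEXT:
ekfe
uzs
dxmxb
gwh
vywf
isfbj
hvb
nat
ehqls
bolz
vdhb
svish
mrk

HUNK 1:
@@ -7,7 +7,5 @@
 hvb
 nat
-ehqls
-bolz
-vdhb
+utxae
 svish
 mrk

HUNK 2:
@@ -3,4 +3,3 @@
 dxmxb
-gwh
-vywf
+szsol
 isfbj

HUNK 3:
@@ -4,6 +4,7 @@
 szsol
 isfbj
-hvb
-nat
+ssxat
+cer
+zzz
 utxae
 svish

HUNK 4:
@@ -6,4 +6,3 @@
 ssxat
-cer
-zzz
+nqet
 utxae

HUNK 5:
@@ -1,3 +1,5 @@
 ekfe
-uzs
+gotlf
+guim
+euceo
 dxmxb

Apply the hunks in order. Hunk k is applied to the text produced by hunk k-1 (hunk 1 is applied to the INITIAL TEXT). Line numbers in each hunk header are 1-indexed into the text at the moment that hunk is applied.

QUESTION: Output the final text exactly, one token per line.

Answer: ekfe
gotlf
guim
euceo
dxmxb
szsol
isfbj
ssxat
nqet
utxae
svish
mrk

Derivation:
Hunk 1: at line 7 remove [ehqls,bolz,vdhb] add [utxae] -> 11 lines: ekfe uzs dxmxb gwh vywf isfbj hvb nat utxae svish mrk
Hunk 2: at line 3 remove [gwh,vywf] add [szsol] -> 10 lines: ekfe uzs dxmxb szsol isfbj hvb nat utxae svish mrk
Hunk 3: at line 4 remove [hvb,nat] add [ssxat,cer,zzz] -> 11 lines: ekfe uzs dxmxb szsol isfbj ssxat cer zzz utxae svish mrk
Hunk 4: at line 6 remove [cer,zzz] add [nqet] -> 10 lines: ekfe uzs dxmxb szsol isfbj ssxat nqet utxae svish mrk
Hunk 5: at line 1 remove [uzs] add [gotlf,guim,euceo] -> 12 lines: ekfe gotlf guim euceo dxmxb szsol isfbj ssxat nqet utxae svish mrk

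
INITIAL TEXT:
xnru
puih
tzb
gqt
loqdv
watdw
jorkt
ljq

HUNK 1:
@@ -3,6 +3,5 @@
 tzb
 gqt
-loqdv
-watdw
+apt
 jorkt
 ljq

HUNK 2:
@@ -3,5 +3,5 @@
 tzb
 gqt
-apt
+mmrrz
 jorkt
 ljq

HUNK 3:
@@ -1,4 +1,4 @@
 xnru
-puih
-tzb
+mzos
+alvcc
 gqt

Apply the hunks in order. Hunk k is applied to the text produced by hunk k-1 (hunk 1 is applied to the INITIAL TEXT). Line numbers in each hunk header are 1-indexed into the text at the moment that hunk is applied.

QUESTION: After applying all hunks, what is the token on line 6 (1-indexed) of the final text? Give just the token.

Answer: jorkt

Derivation:
Hunk 1: at line 3 remove [loqdv,watdw] add [apt] -> 7 lines: xnru puih tzb gqt apt jorkt ljq
Hunk 2: at line 3 remove [apt] add [mmrrz] -> 7 lines: xnru puih tzb gqt mmrrz jorkt ljq
Hunk 3: at line 1 remove [puih,tzb] add [mzos,alvcc] -> 7 lines: xnru mzos alvcc gqt mmrrz jorkt ljq
Final line 6: jorkt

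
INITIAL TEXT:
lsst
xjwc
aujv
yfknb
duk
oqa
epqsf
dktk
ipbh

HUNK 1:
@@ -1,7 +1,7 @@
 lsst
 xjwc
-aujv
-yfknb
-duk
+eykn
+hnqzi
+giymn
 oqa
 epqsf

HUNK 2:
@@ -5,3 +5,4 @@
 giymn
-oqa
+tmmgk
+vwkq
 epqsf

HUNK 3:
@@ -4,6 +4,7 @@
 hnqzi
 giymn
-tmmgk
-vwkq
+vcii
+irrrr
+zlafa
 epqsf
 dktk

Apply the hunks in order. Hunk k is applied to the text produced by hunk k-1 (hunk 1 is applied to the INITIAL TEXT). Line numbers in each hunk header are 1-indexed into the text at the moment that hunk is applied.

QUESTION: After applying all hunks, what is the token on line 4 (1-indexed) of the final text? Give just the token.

Hunk 1: at line 1 remove [aujv,yfknb,duk] add [eykn,hnqzi,giymn] -> 9 lines: lsst xjwc eykn hnqzi giymn oqa epqsf dktk ipbh
Hunk 2: at line 5 remove [oqa] add [tmmgk,vwkq] -> 10 lines: lsst xjwc eykn hnqzi giymn tmmgk vwkq epqsf dktk ipbh
Hunk 3: at line 4 remove [tmmgk,vwkq] add [vcii,irrrr,zlafa] -> 11 lines: lsst xjwc eykn hnqzi giymn vcii irrrr zlafa epqsf dktk ipbh
Final line 4: hnqzi

Answer: hnqzi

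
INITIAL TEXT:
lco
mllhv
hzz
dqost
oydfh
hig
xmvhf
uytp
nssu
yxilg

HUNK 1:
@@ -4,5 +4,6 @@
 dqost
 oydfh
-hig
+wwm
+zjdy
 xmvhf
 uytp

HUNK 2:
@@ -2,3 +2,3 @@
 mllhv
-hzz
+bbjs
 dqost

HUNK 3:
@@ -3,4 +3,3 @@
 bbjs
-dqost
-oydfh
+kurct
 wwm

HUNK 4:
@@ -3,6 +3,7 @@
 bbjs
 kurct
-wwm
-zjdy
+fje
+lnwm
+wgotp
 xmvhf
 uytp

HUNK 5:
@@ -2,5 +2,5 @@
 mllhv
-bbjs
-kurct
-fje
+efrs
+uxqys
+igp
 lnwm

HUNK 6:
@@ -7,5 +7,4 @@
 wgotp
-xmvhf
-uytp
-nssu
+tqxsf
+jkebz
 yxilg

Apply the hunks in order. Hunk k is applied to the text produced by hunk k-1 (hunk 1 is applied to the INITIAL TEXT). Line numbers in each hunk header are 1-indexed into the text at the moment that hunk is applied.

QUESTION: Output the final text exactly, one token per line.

Answer: lco
mllhv
efrs
uxqys
igp
lnwm
wgotp
tqxsf
jkebz
yxilg

Derivation:
Hunk 1: at line 4 remove [hig] add [wwm,zjdy] -> 11 lines: lco mllhv hzz dqost oydfh wwm zjdy xmvhf uytp nssu yxilg
Hunk 2: at line 2 remove [hzz] add [bbjs] -> 11 lines: lco mllhv bbjs dqost oydfh wwm zjdy xmvhf uytp nssu yxilg
Hunk 3: at line 3 remove [dqost,oydfh] add [kurct] -> 10 lines: lco mllhv bbjs kurct wwm zjdy xmvhf uytp nssu yxilg
Hunk 4: at line 3 remove [wwm,zjdy] add [fje,lnwm,wgotp] -> 11 lines: lco mllhv bbjs kurct fje lnwm wgotp xmvhf uytp nssu yxilg
Hunk 5: at line 2 remove [bbjs,kurct,fje] add [efrs,uxqys,igp] -> 11 lines: lco mllhv efrs uxqys igp lnwm wgotp xmvhf uytp nssu yxilg
Hunk 6: at line 7 remove [xmvhf,uytp,nssu] add [tqxsf,jkebz] -> 10 lines: lco mllhv efrs uxqys igp lnwm wgotp tqxsf jkebz yxilg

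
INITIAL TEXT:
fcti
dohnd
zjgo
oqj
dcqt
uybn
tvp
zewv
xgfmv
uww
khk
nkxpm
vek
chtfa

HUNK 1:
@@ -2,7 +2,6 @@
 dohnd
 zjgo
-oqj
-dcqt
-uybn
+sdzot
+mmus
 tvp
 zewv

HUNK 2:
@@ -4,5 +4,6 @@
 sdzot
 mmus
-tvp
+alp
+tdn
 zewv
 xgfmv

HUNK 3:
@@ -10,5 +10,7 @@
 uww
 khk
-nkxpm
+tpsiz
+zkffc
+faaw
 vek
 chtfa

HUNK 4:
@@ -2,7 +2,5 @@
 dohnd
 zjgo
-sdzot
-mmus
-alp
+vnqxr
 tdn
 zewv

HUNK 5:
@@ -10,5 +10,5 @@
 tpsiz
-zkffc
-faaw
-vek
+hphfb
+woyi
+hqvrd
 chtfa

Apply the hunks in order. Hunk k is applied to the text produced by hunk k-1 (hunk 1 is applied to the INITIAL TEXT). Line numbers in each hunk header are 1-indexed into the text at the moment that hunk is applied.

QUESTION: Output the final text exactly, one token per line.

Answer: fcti
dohnd
zjgo
vnqxr
tdn
zewv
xgfmv
uww
khk
tpsiz
hphfb
woyi
hqvrd
chtfa

Derivation:
Hunk 1: at line 2 remove [oqj,dcqt,uybn] add [sdzot,mmus] -> 13 lines: fcti dohnd zjgo sdzot mmus tvp zewv xgfmv uww khk nkxpm vek chtfa
Hunk 2: at line 4 remove [tvp] add [alp,tdn] -> 14 lines: fcti dohnd zjgo sdzot mmus alp tdn zewv xgfmv uww khk nkxpm vek chtfa
Hunk 3: at line 10 remove [nkxpm] add [tpsiz,zkffc,faaw] -> 16 lines: fcti dohnd zjgo sdzot mmus alp tdn zewv xgfmv uww khk tpsiz zkffc faaw vek chtfa
Hunk 4: at line 2 remove [sdzot,mmus,alp] add [vnqxr] -> 14 lines: fcti dohnd zjgo vnqxr tdn zewv xgfmv uww khk tpsiz zkffc faaw vek chtfa
Hunk 5: at line 10 remove [zkffc,faaw,vek] add [hphfb,woyi,hqvrd] -> 14 lines: fcti dohnd zjgo vnqxr tdn zewv xgfmv uww khk tpsiz hphfb woyi hqvrd chtfa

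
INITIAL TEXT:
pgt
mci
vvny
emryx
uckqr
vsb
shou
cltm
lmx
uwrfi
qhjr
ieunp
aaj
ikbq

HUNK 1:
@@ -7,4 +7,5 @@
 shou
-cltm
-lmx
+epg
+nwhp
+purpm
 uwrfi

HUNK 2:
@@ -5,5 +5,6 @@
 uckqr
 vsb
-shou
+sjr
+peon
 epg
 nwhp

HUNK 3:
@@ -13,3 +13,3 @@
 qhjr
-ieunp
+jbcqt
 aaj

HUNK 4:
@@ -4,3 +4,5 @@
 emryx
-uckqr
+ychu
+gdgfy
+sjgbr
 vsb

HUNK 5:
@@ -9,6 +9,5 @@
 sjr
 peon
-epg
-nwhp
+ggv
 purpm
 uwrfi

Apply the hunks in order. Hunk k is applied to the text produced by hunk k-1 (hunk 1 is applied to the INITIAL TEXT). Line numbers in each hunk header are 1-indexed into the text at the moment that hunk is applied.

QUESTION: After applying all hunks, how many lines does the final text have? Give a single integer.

Hunk 1: at line 7 remove [cltm,lmx] add [epg,nwhp,purpm] -> 15 lines: pgt mci vvny emryx uckqr vsb shou epg nwhp purpm uwrfi qhjr ieunp aaj ikbq
Hunk 2: at line 5 remove [shou] add [sjr,peon] -> 16 lines: pgt mci vvny emryx uckqr vsb sjr peon epg nwhp purpm uwrfi qhjr ieunp aaj ikbq
Hunk 3: at line 13 remove [ieunp] add [jbcqt] -> 16 lines: pgt mci vvny emryx uckqr vsb sjr peon epg nwhp purpm uwrfi qhjr jbcqt aaj ikbq
Hunk 4: at line 4 remove [uckqr] add [ychu,gdgfy,sjgbr] -> 18 lines: pgt mci vvny emryx ychu gdgfy sjgbr vsb sjr peon epg nwhp purpm uwrfi qhjr jbcqt aaj ikbq
Hunk 5: at line 9 remove [epg,nwhp] add [ggv] -> 17 lines: pgt mci vvny emryx ychu gdgfy sjgbr vsb sjr peon ggv purpm uwrfi qhjr jbcqt aaj ikbq
Final line count: 17

Answer: 17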